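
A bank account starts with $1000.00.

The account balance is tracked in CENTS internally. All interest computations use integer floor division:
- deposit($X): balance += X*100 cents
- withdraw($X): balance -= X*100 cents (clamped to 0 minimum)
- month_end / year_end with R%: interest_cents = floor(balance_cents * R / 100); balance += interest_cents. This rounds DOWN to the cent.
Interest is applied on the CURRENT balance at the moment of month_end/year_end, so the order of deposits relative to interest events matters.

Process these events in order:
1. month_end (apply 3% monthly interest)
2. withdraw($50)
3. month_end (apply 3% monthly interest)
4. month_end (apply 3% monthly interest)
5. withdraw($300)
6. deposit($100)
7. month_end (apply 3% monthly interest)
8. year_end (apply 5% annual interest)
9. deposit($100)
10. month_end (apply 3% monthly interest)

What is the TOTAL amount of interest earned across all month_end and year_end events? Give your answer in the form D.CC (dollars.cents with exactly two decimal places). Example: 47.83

Answer: 188.35

Derivation:
After 1 (month_end (apply 3% monthly interest)): balance=$1030.00 total_interest=$30.00
After 2 (withdraw($50)): balance=$980.00 total_interest=$30.00
After 3 (month_end (apply 3% monthly interest)): balance=$1009.40 total_interest=$59.40
After 4 (month_end (apply 3% monthly interest)): balance=$1039.68 total_interest=$89.68
After 5 (withdraw($300)): balance=$739.68 total_interest=$89.68
After 6 (deposit($100)): balance=$839.68 total_interest=$89.68
After 7 (month_end (apply 3% monthly interest)): balance=$864.87 total_interest=$114.87
After 8 (year_end (apply 5% annual interest)): balance=$908.11 total_interest=$158.11
After 9 (deposit($100)): balance=$1008.11 total_interest=$158.11
After 10 (month_end (apply 3% monthly interest)): balance=$1038.35 total_interest=$188.35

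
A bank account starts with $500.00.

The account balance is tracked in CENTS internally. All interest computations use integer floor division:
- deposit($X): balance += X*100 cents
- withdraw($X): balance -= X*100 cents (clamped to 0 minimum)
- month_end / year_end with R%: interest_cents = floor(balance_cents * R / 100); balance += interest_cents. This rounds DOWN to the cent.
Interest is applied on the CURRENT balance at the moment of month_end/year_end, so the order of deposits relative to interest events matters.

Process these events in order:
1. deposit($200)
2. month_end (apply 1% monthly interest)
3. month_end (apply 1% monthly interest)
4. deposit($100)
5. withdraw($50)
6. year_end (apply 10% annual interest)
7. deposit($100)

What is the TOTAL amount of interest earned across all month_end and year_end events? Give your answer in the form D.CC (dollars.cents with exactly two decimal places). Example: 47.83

Answer: 90.47

Derivation:
After 1 (deposit($200)): balance=$700.00 total_interest=$0.00
After 2 (month_end (apply 1% monthly interest)): balance=$707.00 total_interest=$7.00
After 3 (month_end (apply 1% monthly interest)): balance=$714.07 total_interest=$14.07
After 4 (deposit($100)): balance=$814.07 total_interest=$14.07
After 5 (withdraw($50)): balance=$764.07 total_interest=$14.07
After 6 (year_end (apply 10% annual interest)): balance=$840.47 total_interest=$90.47
After 7 (deposit($100)): balance=$940.47 total_interest=$90.47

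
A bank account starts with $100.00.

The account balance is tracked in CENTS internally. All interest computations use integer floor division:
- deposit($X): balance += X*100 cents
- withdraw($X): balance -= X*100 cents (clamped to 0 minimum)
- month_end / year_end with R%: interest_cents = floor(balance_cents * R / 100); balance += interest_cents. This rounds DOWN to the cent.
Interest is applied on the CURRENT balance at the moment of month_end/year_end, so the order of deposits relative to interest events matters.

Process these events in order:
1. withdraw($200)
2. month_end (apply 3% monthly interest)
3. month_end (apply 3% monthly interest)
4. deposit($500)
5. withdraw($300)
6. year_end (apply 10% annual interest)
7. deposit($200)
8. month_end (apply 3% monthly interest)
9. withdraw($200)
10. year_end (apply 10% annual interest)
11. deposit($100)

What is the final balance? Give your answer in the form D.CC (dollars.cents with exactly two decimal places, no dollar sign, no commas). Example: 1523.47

Answer: 355.86

Derivation:
After 1 (withdraw($200)): balance=$0.00 total_interest=$0.00
After 2 (month_end (apply 3% monthly interest)): balance=$0.00 total_interest=$0.00
After 3 (month_end (apply 3% monthly interest)): balance=$0.00 total_interest=$0.00
After 4 (deposit($500)): balance=$500.00 total_interest=$0.00
After 5 (withdraw($300)): balance=$200.00 total_interest=$0.00
After 6 (year_end (apply 10% annual interest)): balance=$220.00 total_interest=$20.00
After 7 (deposit($200)): balance=$420.00 total_interest=$20.00
After 8 (month_end (apply 3% monthly interest)): balance=$432.60 total_interest=$32.60
After 9 (withdraw($200)): balance=$232.60 total_interest=$32.60
After 10 (year_end (apply 10% annual interest)): balance=$255.86 total_interest=$55.86
After 11 (deposit($100)): balance=$355.86 total_interest=$55.86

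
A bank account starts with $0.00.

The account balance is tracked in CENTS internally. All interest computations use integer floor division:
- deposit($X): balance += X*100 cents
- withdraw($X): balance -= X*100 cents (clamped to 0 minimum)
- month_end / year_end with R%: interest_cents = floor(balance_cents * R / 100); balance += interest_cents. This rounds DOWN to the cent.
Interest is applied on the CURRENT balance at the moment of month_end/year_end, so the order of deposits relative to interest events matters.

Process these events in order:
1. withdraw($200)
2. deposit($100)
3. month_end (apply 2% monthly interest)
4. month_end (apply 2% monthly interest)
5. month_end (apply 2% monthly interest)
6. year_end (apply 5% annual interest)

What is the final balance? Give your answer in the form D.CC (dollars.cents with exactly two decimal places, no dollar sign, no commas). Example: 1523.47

After 1 (withdraw($200)): balance=$0.00 total_interest=$0.00
After 2 (deposit($100)): balance=$100.00 total_interest=$0.00
After 3 (month_end (apply 2% monthly interest)): balance=$102.00 total_interest=$2.00
After 4 (month_end (apply 2% monthly interest)): balance=$104.04 total_interest=$4.04
After 5 (month_end (apply 2% monthly interest)): balance=$106.12 total_interest=$6.12
After 6 (year_end (apply 5% annual interest)): balance=$111.42 total_interest=$11.42

Answer: 111.42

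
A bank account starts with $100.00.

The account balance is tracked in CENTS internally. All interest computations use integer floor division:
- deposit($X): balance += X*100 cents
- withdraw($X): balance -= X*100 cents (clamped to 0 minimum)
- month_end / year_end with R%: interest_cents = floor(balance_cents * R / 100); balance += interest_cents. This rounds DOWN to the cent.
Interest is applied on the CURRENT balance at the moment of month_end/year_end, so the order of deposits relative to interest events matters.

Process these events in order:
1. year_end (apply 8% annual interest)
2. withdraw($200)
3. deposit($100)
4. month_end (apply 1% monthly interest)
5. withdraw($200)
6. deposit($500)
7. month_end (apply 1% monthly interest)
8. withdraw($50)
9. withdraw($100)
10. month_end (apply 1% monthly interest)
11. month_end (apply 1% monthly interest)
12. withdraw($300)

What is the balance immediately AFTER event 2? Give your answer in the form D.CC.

After 1 (year_end (apply 8% annual interest)): balance=$108.00 total_interest=$8.00
After 2 (withdraw($200)): balance=$0.00 total_interest=$8.00

Answer: 0.00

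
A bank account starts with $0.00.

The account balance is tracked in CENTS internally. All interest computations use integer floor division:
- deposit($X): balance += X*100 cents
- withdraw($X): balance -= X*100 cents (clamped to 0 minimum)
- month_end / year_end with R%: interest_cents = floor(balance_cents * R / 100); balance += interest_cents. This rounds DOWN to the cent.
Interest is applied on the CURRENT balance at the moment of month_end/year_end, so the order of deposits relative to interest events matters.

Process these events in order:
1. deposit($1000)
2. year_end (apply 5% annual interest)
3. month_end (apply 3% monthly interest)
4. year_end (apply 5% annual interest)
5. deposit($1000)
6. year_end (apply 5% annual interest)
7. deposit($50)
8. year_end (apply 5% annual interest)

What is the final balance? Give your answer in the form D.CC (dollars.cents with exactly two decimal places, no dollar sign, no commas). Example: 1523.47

After 1 (deposit($1000)): balance=$1000.00 total_interest=$0.00
After 2 (year_end (apply 5% annual interest)): balance=$1050.00 total_interest=$50.00
After 3 (month_end (apply 3% monthly interest)): balance=$1081.50 total_interest=$81.50
After 4 (year_end (apply 5% annual interest)): balance=$1135.57 total_interest=$135.57
After 5 (deposit($1000)): balance=$2135.57 total_interest=$135.57
After 6 (year_end (apply 5% annual interest)): balance=$2242.34 total_interest=$242.34
After 7 (deposit($50)): balance=$2292.34 total_interest=$242.34
After 8 (year_end (apply 5% annual interest)): balance=$2406.95 total_interest=$356.95

Answer: 2406.95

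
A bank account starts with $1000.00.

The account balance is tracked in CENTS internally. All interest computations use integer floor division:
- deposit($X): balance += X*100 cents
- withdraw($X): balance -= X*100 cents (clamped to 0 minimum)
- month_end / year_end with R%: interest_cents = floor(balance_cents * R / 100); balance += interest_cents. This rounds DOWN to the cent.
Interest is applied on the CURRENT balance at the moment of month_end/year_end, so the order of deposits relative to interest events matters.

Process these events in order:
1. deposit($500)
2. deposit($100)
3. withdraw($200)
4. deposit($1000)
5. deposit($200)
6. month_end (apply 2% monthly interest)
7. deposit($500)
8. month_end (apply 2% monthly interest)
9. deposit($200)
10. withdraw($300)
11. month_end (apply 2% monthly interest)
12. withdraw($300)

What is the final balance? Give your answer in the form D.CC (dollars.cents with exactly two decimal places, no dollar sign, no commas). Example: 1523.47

Answer: 2877.34

Derivation:
After 1 (deposit($500)): balance=$1500.00 total_interest=$0.00
After 2 (deposit($100)): balance=$1600.00 total_interest=$0.00
After 3 (withdraw($200)): balance=$1400.00 total_interest=$0.00
After 4 (deposit($1000)): balance=$2400.00 total_interest=$0.00
After 5 (deposit($200)): balance=$2600.00 total_interest=$0.00
After 6 (month_end (apply 2% monthly interest)): balance=$2652.00 total_interest=$52.00
After 7 (deposit($500)): balance=$3152.00 total_interest=$52.00
After 8 (month_end (apply 2% monthly interest)): balance=$3215.04 total_interest=$115.04
After 9 (deposit($200)): balance=$3415.04 total_interest=$115.04
After 10 (withdraw($300)): balance=$3115.04 total_interest=$115.04
After 11 (month_end (apply 2% monthly interest)): balance=$3177.34 total_interest=$177.34
After 12 (withdraw($300)): balance=$2877.34 total_interest=$177.34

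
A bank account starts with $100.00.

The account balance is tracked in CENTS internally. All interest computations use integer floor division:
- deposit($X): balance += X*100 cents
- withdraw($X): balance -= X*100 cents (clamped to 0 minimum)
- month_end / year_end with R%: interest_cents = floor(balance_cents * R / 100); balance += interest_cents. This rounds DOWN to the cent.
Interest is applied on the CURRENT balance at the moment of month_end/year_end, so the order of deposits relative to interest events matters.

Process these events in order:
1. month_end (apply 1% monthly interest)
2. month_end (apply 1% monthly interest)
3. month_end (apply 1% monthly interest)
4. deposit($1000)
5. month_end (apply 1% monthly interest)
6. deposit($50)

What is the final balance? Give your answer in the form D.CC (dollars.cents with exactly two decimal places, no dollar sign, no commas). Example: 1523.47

After 1 (month_end (apply 1% monthly interest)): balance=$101.00 total_interest=$1.00
After 2 (month_end (apply 1% monthly interest)): balance=$102.01 total_interest=$2.01
After 3 (month_end (apply 1% monthly interest)): balance=$103.03 total_interest=$3.03
After 4 (deposit($1000)): balance=$1103.03 total_interest=$3.03
After 5 (month_end (apply 1% monthly interest)): balance=$1114.06 total_interest=$14.06
After 6 (deposit($50)): balance=$1164.06 total_interest=$14.06

Answer: 1164.06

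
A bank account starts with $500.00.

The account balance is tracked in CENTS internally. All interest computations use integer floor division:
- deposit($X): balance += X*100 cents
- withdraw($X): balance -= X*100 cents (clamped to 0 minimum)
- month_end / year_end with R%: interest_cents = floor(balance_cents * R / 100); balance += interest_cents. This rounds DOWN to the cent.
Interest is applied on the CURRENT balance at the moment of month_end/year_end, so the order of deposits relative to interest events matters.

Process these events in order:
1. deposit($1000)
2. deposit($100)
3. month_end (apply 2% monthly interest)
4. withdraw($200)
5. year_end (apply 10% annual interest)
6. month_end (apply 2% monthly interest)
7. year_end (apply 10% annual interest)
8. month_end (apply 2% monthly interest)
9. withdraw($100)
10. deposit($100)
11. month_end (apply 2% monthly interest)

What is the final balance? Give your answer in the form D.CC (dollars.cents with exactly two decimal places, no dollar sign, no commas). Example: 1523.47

Answer: 1838.76

Derivation:
After 1 (deposit($1000)): balance=$1500.00 total_interest=$0.00
After 2 (deposit($100)): balance=$1600.00 total_interest=$0.00
After 3 (month_end (apply 2% monthly interest)): balance=$1632.00 total_interest=$32.00
After 4 (withdraw($200)): balance=$1432.00 total_interest=$32.00
After 5 (year_end (apply 10% annual interest)): balance=$1575.20 total_interest=$175.20
After 6 (month_end (apply 2% monthly interest)): balance=$1606.70 total_interest=$206.70
After 7 (year_end (apply 10% annual interest)): balance=$1767.37 total_interest=$367.37
After 8 (month_end (apply 2% monthly interest)): balance=$1802.71 total_interest=$402.71
After 9 (withdraw($100)): balance=$1702.71 total_interest=$402.71
After 10 (deposit($100)): balance=$1802.71 total_interest=$402.71
After 11 (month_end (apply 2% monthly interest)): balance=$1838.76 total_interest=$438.76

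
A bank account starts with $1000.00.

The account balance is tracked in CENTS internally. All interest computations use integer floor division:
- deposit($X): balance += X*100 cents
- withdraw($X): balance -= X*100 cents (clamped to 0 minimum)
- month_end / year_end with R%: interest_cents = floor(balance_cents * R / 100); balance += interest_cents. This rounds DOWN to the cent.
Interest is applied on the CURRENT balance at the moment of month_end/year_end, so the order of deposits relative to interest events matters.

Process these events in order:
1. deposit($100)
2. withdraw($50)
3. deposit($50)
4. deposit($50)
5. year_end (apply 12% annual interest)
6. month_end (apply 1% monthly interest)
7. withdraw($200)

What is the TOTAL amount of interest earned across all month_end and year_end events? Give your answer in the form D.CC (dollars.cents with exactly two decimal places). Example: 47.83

Answer: 150.88

Derivation:
After 1 (deposit($100)): balance=$1100.00 total_interest=$0.00
After 2 (withdraw($50)): balance=$1050.00 total_interest=$0.00
After 3 (deposit($50)): balance=$1100.00 total_interest=$0.00
After 4 (deposit($50)): balance=$1150.00 total_interest=$0.00
After 5 (year_end (apply 12% annual interest)): balance=$1288.00 total_interest=$138.00
After 6 (month_end (apply 1% monthly interest)): balance=$1300.88 total_interest=$150.88
After 7 (withdraw($200)): balance=$1100.88 total_interest=$150.88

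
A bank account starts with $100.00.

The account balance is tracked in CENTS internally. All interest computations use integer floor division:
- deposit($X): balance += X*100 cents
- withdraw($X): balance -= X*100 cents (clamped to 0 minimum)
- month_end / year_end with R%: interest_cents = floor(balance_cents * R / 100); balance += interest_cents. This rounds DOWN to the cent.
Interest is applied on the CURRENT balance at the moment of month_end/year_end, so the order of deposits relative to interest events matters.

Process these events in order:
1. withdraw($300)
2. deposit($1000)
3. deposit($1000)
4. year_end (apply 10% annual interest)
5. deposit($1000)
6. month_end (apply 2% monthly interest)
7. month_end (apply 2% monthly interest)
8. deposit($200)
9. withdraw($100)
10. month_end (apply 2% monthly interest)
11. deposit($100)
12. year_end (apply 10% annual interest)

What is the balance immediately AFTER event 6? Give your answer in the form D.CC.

After 1 (withdraw($300)): balance=$0.00 total_interest=$0.00
After 2 (deposit($1000)): balance=$1000.00 total_interest=$0.00
After 3 (deposit($1000)): balance=$2000.00 total_interest=$0.00
After 4 (year_end (apply 10% annual interest)): balance=$2200.00 total_interest=$200.00
After 5 (deposit($1000)): balance=$3200.00 total_interest=$200.00
After 6 (month_end (apply 2% monthly interest)): balance=$3264.00 total_interest=$264.00

Answer: 3264.00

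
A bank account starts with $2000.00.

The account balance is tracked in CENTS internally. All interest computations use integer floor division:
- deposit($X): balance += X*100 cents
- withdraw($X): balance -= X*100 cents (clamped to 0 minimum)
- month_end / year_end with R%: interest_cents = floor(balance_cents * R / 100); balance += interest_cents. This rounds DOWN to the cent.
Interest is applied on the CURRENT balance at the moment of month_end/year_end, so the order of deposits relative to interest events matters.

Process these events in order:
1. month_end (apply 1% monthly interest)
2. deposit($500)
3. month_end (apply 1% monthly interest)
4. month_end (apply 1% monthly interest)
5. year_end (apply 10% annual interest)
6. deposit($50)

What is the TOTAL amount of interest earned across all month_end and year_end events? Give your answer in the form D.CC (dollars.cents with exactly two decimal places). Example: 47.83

Answer: 327.71

Derivation:
After 1 (month_end (apply 1% monthly interest)): balance=$2020.00 total_interest=$20.00
After 2 (deposit($500)): balance=$2520.00 total_interest=$20.00
After 3 (month_end (apply 1% monthly interest)): balance=$2545.20 total_interest=$45.20
After 4 (month_end (apply 1% monthly interest)): balance=$2570.65 total_interest=$70.65
After 5 (year_end (apply 10% annual interest)): balance=$2827.71 total_interest=$327.71
After 6 (deposit($50)): balance=$2877.71 total_interest=$327.71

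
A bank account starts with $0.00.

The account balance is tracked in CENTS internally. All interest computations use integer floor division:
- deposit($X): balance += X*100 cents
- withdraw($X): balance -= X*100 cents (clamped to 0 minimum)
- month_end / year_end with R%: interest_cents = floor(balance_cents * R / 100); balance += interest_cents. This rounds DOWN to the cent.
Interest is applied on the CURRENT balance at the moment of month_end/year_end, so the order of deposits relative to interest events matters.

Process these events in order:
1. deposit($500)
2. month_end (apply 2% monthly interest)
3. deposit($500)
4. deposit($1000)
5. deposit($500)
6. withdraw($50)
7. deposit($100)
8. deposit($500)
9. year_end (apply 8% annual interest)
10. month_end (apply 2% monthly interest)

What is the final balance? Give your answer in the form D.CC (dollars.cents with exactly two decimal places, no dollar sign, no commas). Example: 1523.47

Answer: 3370.89

Derivation:
After 1 (deposit($500)): balance=$500.00 total_interest=$0.00
After 2 (month_end (apply 2% monthly interest)): balance=$510.00 total_interest=$10.00
After 3 (deposit($500)): balance=$1010.00 total_interest=$10.00
After 4 (deposit($1000)): balance=$2010.00 total_interest=$10.00
After 5 (deposit($500)): balance=$2510.00 total_interest=$10.00
After 6 (withdraw($50)): balance=$2460.00 total_interest=$10.00
After 7 (deposit($100)): balance=$2560.00 total_interest=$10.00
After 8 (deposit($500)): balance=$3060.00 total_interest=$10.00
After 9 (year_end (apply 8% annual interest)): balance=$3304.80 total_interest=$254.80
After 10 (month_end (apply 2% monthly interest)): balance=$3370.89 total_interest=$320.89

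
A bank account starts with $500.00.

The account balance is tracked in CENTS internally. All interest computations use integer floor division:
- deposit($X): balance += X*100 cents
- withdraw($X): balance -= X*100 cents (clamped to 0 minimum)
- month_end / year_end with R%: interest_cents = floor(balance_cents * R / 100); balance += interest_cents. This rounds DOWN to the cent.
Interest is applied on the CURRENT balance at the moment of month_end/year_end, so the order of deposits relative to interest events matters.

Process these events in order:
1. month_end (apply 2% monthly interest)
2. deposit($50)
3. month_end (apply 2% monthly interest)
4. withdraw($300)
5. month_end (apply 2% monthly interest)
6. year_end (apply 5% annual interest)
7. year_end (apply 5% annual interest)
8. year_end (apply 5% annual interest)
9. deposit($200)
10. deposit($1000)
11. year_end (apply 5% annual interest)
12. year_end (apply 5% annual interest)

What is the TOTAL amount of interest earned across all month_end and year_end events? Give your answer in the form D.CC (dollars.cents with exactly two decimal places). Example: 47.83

After 1 (month_end (apply 2% monthly interest)): balance=$510.00 total_interest=$10.00
After 2 (deposit($50)): balance=$560.00 total_interest=$10.00
After 3 (month_end (apply 2% monthly interest)): balance=$571.20 total_interest=$21.20
After 4 (withdraw($300)): balance=$271.20 total_interest=$21.20
After 5 (month_end (apply 2% monthly interest)): balance=$276.62 total_interest=$26.62
After 6 (year_end (apply 5% annual interest)): balance=$290.45 total_interest=$40.45
After 7 (year_end (apply 5% annual interest)): balance=$304.97 total_interest=$54.97
After 8 (year_end (apply 5% annual interest)): balance=$320.21 total_interest=$70.21
After 9 (deposit($200)): balance=$520.21 total_interest=$70.21
After 10 (deposit($1000)): balance=$1520.21 total_interest=$70.21
After 11 (year_end (apply 5% annual interest)): balance=$1596.22 total_interest=$146.22
After 12 (year_end (apply 5% annual interest)): balance=$1676.03 total_interest=$226.03

Answer: 226.03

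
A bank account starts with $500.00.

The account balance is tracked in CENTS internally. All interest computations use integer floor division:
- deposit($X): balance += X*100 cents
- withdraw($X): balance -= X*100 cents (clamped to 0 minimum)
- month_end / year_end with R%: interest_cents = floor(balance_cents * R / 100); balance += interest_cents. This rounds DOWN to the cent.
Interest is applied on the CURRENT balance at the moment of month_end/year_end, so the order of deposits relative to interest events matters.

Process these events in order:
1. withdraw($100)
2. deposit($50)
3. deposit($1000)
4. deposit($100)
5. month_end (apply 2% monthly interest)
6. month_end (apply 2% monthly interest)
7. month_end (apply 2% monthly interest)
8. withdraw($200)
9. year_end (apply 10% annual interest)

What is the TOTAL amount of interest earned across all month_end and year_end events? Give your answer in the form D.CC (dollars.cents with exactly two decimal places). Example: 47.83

Answer: 239.35

Derivation:
After 1 (withdraw($100)): balance=$400.00 total_interest=$0.00
After 2 (deposit($50)): balance=$450.00 total_interest=$0.00
After 3 (deposit($1000)): balance=$1450.00 total_interest=$0.00
After 4 (deposit($100)): balance=$1550.00 total_interest=$0.00
After 5 (month_end (apply 2% monthly interest)): balance=$1581.00 total_interest=$31.00
After 6 (month_end (apply 2% monthly interest)): balance=$1612.62 total_interest=$62.62
After 7 (month_end (apply 2% monthly interest)): balance=$1644.87 total_interest=$94.87
After 8 (withdraw($200)): balance=$1444.87 total_interest=$94.87
After 9 (year_end (apply 10% annual interest)): balance=$1589.35 total_interest=$239.35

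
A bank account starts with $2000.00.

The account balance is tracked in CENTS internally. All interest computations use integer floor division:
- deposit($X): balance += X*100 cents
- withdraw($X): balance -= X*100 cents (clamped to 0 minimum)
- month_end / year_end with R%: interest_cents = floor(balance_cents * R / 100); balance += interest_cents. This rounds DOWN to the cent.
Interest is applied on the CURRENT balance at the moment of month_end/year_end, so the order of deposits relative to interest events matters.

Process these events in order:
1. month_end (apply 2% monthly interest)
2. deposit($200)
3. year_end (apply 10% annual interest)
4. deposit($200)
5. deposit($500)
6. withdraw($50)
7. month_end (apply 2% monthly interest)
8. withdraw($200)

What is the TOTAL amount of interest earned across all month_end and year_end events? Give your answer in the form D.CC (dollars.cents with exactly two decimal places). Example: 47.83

Answer: 326.28

Derivation:
After 1 (month_end (apply 2% monthly interest)): balance=$2040.00 total_interest=$40.00
After 2 (deposit($200)): balance=$2240.00 total_interest=$40.00
After 3 (year_end (apply 10% annual interest)): balance=$2464.00 total_interest=$264.00
After 4 (deposit($200)): balance=$2664.00 total_interest=$264.00
After 5 (deposit($500)): balance=$3164.00 total_interest=$264.00
After 6 (withdraw($50)): balance=$3114.00 total_interest=$264.00
After 7 (month_end (apply 2% monthly interest)): balance=$3176.28 total_interest=$326.28
After 8 (withdraw($200)): balance=$2976.28 total_interest=$326.28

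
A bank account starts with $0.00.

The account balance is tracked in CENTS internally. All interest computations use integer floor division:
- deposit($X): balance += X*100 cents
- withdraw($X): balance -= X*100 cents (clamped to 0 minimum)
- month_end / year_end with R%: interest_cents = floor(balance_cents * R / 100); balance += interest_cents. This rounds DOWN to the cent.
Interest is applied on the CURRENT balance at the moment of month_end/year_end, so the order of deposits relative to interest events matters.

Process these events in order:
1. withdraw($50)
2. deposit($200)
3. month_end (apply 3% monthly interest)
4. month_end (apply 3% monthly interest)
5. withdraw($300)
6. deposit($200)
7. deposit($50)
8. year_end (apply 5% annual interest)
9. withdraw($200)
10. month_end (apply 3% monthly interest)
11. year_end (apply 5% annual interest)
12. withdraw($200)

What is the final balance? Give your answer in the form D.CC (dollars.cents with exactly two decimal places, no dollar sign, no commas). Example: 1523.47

After 1 (withdraw($50)): balance=$0.00 total_interest=$0.00
After 2 (deposit($200)): balance=$200.00 total_interest=$0.00
After 3 (month_end (apply 3% monthly interest)): balance=$206.00 total_interest=$6.00
After 4 (month_end (apply 3% monthly interest)): balance=$212.18 total_interest=$12.18
After 5 (withdraw($300)): balance=$0.00 total_interest=$12.18
After 6 (deposit($200)): balance=$200.00 total_interest=$12.18
After 7 (deposit($50)): balance=$250.00 total_interest=$12.18
After 8 (year_end (apply 5% annual interest)): balance=$262.50 total_interest=$24.68
After 9 (withdraw($200)): balance=$62.50 total_interest=$24.68
After 10 (month_end (apply 3% monthly interest)): balance=$64.37 total_interest=$26.55
After 11 (year_end (apply 5% annual interest)): balance=$67.58 total_interest=$29.76
After 12 (withdraw($200)): balance=$0.00 total_interest=$29.76

Answer: 0.00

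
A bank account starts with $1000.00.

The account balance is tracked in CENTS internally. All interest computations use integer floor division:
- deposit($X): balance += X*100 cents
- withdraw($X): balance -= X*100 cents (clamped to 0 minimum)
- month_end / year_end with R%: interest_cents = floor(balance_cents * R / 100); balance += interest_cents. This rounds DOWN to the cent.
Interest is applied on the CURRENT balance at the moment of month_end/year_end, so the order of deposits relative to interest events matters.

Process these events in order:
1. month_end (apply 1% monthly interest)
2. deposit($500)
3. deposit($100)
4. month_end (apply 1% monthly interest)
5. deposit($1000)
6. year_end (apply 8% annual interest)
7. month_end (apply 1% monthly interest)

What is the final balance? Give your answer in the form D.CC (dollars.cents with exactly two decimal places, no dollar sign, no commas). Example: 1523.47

After 1 (month_end (apply 1% monthly interest)): balance=$1010.00 total_interest=$10.00
After 2 (deposit($500)): balance=$1510.00 total_interest=$10.00
After 3 (deposit($100)): balance=$1610.00 total_interest=$10.00
After 4 (month_end (apply 1% monthly interest)): balance=$1626.10 total_interest=$26.10
After 5 (deposit($1000)): balance=$2626.10 total_interest=$26.10
After 6 (year_end (apply 8% annual interest)): balance=$2836.18 total_interest=$236.18
After 7 (month_end (apply 1% monthly interest)): balance=$2864.54 total_interest=$264.54

Answer: 2864.54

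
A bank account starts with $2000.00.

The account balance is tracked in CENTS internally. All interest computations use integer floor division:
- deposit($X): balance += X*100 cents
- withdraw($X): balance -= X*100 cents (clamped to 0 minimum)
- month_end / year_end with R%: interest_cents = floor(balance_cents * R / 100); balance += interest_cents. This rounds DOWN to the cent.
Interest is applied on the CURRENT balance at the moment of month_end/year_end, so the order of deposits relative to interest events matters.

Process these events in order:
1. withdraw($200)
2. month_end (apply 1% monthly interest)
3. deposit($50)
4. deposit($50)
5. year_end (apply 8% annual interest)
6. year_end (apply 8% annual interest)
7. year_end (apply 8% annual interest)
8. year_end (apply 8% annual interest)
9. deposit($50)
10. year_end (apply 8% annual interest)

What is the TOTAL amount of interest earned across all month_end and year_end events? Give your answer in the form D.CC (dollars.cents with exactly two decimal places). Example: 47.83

Answer: 922.15

Derivation:
After 1 (withdraw($200)): balance=$1800.00 total_interest=$0.00
After 2 (month_end (apply 1% monthly interest)): balance=$1818.00 total_interest=$18.00
After 3 (deposit($50)): balance=$1868.00 total_interest=$18.00
After 4 (deposit($50)): balance=$1918.00 total_interest=$18.00
After 5 (year_end (apply 8% annual interest)): balance=$2071.44 total_interest=$171.44
After 6 (year_end (apply 8% annual interest)): balance=$2237.15 total_interest=$337.15
After 7 (year_end (apply 8% annual interest)): balance=$2416.12 total_interest=$516.12
After 8 (year_end (apply 8% annual interest)): balance=$2609.40 total_interest=$709.40
After 9 (deposit($50)): balance=$2659.40 total_interest=$709.40
After 10 (year_end (apply 8% annual interest)): balance=$2872.15 total_interest=$922.15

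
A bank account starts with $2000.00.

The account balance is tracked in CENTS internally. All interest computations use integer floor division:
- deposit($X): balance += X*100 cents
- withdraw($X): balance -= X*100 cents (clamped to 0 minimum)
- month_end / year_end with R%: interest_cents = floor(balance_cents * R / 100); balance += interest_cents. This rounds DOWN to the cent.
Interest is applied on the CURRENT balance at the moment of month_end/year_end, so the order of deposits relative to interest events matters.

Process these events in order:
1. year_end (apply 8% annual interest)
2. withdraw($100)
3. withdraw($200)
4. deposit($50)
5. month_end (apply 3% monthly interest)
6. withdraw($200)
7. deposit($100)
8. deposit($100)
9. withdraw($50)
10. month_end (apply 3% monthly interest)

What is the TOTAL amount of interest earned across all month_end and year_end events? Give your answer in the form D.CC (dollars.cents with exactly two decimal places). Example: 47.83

After 1 (year_end (apply 8% annual interest)): balance=$2160.00 total_interest=$160.00
After 2 (withdraw($100)): balance=$2060.00 total_interest=$160.00
After 3 (withdraw($200)): balance=$1860.00 total_interest=$160.00
After 4 (deposit($50)): balance=$1910.00 total_interest=$160.00
After 5 (month_end (apply 3% monthly interest)): balance=$1967.30 total_interest=$217.30
After 6 (withdraw($200)): balance=$1767.30 total_interest=$217.30
After 7 (deposit($100)): balance=$1867.30 total_interest=$217.30
After 8 (deposit($100)): balance=$1967.30 total_interest=$217.30
After 9 (withdraw($50)): balance=$1917.30 total_interest=$217.30
After 10 (month_end (apply 3% monthly interest)): balance=$1974.81 total_interest=$274.81

Answer: 274.81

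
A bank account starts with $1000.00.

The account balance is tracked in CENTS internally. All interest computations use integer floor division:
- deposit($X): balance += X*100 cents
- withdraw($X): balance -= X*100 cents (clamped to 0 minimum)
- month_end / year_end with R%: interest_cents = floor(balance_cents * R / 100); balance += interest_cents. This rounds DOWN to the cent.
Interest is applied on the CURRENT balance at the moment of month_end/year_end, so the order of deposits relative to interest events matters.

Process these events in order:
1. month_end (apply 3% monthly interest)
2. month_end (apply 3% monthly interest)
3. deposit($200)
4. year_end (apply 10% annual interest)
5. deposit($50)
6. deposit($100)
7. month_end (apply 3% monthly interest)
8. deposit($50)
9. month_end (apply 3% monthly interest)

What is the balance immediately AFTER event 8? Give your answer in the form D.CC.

Answer: 1633.09

Derivation:
After 1 (month_end (apply 3% monthly interest)): balance=$1030.00 total_interest=$30.00
After 2 (month_end (apply 3% monthly interest)): balance=$1060.90 total_interest=$60.90
After 3 (deposit($200)): balance=$1260.90 total_interest=$60.90
After 4 (year_end (apply 10% annual interest)): balance=$1386.99 total_interest=$186.99
After 5 (deposit($50)): balance=$1436.99 total_interest=$186.99
After 6 (deposit($100)): balance=$1536.99 total_interest=$186.99
After 7 (month_end (apply 3% monthly interest)): balance=$1583.09 total_interest=$233.09
After 8 (deposit($50)): balance=$1633.09 total_interest=$233.09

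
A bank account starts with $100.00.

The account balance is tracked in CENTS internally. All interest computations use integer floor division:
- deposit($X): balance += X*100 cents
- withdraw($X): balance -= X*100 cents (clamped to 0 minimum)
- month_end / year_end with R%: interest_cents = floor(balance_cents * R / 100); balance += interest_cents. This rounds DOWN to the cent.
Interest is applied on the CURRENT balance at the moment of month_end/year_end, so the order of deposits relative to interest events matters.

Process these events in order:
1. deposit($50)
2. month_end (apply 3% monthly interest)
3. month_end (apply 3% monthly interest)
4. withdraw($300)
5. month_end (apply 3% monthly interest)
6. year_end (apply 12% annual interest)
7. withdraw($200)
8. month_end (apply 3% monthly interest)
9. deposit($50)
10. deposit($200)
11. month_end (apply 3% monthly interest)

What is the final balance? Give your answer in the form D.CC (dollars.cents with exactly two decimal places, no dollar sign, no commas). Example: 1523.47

Answer: 257.50

Derivation:
After 1 (deposit($50)): balance=$150.00 total_interest=$0.00
After 2 (month_end (apply 3% monthly interest)): balance=$154.50 total_interest=$4.50
After 3 (month_end (apply 3% monthly interest)): balance=$159.13 total_interest=$9.13
After 4 (withdraw($300)): balance=$0.00 total_interest=$9.13
After 5 (month_end (apply 3% monthly interest)): balance=$0.00 total_interest=$9.13
After 6 (year_end (apply 12% annual interest)): balance=$0.00 total_interest=$9.13
After 7 (withdraw($200)): balance=$0.00 total_interest=$9.13
After 8 (month_end (apply 3% monthly interest)): balance=$0.00 total_interest=$9.13
After 9 (deposit($50)): balance=$50.00 total_interest=$9.13
After 10 (deposit($200)): balance=$250.00 total_interest=$9.13
After 11 (month_end (apply 3% monthly interest)): balance=$257.50 total_interest=$16.63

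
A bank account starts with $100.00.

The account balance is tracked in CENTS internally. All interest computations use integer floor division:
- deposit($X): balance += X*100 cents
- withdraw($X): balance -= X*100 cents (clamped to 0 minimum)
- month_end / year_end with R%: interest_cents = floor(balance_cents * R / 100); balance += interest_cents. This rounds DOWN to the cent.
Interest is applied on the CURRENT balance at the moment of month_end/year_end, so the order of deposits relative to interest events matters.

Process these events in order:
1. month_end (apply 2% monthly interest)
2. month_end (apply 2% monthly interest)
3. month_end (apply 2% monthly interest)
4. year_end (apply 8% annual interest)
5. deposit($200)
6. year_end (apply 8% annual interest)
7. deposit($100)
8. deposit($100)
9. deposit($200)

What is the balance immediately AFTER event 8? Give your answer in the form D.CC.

After 1 (month_end (apply 2% monthly interest)): balance=$102.00 total_interest=$2.00
After 2 (month_end (apply 2% monthly interest)): balance=$104.04 total_interest=$4.04
After 3 (month_end (apply 2% monthly interest)): balance=$106.12 total_interest=$6.12
After 4 (year_end (apply 8% annual interest)): balance=$114.60 total_interest=$14.60
After 5 (deposit($200)): balance=$314.60 total_interest=$14.60
After 6 (year_end (apply 8% annual interest)): balance=$339.76 total_interest=$39.76
After 7 (deposit($100)): balance=$439.76 total_interest=$39.76
After 8 (deposit($100)): balance=$539.76 total_interest=$39.76

Answer: 539.76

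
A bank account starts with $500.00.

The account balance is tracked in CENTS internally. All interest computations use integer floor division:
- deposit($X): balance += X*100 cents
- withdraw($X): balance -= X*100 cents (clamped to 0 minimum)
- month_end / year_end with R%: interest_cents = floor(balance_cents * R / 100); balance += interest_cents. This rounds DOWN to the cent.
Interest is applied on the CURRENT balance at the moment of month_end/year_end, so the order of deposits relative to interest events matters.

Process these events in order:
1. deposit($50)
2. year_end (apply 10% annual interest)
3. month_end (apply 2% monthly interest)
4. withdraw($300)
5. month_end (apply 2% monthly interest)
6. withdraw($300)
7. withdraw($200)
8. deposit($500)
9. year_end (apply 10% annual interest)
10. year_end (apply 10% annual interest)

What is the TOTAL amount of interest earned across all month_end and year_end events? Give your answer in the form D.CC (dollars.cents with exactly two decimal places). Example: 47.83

After 1 (deposit($50)): balance=$550.00 total_interest=$0.00
After 2 (year_end (apply 10% annual interest)): balance=$605.00 total_interest=$55.00
After 3 (month_end (apply 2% monthly interest)): balance=$617.10 total_interest=$67.10
After 4 (withdraw($300)): balance=$317.10 total_interest=$67.10
After 5 (month_end (apply 2% monthly interest)): balance=$323.44 total_interest=$73.44
After 6 (withdraw($300)): balance=$23.44 total_interest=$73.44
After 7 (withdraw($200)): balance=$0.00 total_interest=$73.44
After 8 (deposit($500)): balance=$500.00 total_interest=$73.44
After 9 (year_end (apply 10% annual interest)): balance=$550.00 total_interest=$123.44
After 10 (year_end (apply 10% annual interest)): balance=$605.00 total_interest=$178.44

Answer: 178.44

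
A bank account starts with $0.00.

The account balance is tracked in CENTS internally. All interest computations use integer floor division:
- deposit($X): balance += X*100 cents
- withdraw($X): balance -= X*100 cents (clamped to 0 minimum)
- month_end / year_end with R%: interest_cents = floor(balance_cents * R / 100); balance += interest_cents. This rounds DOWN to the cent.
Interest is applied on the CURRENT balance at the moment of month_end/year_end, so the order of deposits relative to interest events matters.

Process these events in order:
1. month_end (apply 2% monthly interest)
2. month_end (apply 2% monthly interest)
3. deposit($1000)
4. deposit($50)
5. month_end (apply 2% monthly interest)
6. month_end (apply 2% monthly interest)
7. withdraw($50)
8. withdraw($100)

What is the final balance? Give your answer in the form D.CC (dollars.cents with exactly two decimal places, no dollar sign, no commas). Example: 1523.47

After 1 (month_end (apply 2% monthly interest)): balance=$0.00 total_interest=$0.00
After 2 (month_end (apply 2% monthly interest)): balance=$0.00 total_interest=$0.00
After 3 (deposit($1000)): balance=$1000.00 total_interest=$0.00
After 4 (deposit($50)): balance=$1050.00 total_interest=$0.00
After 5 (month_end (apply 2% monthly interest)): balance=$1071.00 total_interest=$21.00
After 6 (month_end (apply 2% monthly interest)): balance=$1092.42 total_interest=$42.42
After 7 (withdraw($50)): balance=$1042.42 total_interest=$42.42
After 8 (withdraw($100)): balance=$942.42 total_interest=$42.42

Answer: 942.42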